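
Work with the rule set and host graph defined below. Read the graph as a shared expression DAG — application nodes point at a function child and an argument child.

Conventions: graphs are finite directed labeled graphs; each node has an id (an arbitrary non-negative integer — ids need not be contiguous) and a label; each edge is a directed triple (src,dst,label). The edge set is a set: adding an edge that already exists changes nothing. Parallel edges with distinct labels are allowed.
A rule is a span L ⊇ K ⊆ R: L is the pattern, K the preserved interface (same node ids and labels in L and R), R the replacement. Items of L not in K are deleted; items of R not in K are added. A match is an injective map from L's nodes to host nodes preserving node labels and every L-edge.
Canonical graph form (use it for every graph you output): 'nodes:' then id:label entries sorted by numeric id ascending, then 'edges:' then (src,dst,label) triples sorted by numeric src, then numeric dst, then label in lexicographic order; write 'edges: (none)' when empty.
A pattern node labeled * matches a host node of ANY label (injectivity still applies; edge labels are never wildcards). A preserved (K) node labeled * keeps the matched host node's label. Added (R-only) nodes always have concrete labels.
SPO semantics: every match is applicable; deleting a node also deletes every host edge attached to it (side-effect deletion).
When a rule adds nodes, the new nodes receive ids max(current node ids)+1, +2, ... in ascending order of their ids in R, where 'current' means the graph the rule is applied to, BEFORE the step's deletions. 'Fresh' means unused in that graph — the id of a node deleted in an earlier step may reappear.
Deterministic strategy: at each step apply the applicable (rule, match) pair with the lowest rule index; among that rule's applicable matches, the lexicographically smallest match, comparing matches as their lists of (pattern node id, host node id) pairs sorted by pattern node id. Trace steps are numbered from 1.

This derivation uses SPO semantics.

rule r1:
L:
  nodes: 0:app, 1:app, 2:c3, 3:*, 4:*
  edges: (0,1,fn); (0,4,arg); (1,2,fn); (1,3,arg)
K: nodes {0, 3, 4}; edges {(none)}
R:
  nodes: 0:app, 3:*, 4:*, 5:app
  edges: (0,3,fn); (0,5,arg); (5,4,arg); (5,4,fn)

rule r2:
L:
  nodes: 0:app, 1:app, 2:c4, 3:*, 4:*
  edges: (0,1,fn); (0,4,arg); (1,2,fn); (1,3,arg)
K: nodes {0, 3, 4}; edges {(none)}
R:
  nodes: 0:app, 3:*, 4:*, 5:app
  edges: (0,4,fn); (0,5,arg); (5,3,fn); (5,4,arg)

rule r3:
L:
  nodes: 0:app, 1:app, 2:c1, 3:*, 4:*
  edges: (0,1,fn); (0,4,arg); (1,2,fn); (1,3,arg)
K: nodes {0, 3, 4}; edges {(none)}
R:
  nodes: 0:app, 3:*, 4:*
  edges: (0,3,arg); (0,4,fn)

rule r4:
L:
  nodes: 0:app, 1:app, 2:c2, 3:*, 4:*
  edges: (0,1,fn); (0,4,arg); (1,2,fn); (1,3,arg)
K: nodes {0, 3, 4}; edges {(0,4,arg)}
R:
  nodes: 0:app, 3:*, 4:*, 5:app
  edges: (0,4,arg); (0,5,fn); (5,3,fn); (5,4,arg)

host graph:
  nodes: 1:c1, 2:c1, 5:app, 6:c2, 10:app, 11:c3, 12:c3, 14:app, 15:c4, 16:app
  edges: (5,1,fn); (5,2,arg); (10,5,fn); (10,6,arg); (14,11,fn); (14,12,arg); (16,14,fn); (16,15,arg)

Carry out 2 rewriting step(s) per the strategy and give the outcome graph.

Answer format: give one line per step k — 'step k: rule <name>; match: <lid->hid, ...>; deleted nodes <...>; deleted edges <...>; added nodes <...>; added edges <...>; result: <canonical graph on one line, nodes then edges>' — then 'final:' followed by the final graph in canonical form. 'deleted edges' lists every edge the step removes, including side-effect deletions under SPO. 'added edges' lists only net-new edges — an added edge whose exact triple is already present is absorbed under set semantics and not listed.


step 1: rule r1; match: 0->16, 1->14, 2->11, 3->12, 4->15; deleted nodes 11, 14; deleted edges (14,11,fn); (14,12,arg); (16,14,fn); (16,15,arg); added nodes 17; added edges (16,12,fn); (16,17,arg); (17,15,arg); (17,15,fn); result: nodes: 1:c1, 2:c1, 5:app, 6:c2, 10:app, 12:c3, 15:c4, 16:app, 17:app edges: (5,1,fn); (5,2,arg); (10,5,fn); (10,6,arg); (16,12,fn); (16,17,arg); (17,15,arg); (17,15,fn)
step 2: rule r3; match: 0->10, 1->5, 2->1, 3->2, 4->6; deleted nodes 1, 5; deleted edges (5,1,fn); (5,2,arg); (10,5,fn); (10,6,arg); added nodes (none); added edges (10,2,arg); (10,6,fn); result: nodes: 2:c1, 6:c2, 10:app, 12:c3, 15:c4, 16:app, 17:app edges: (10,2,arg); (10,6,fn); (16,12,fn); (16,17,arg); (17,15,arg); (17,15,fn)
final:
nodes: 2:c1, 6:c2, 10:app, 12:c3, 15:c4, 16:app, 17:app
edges: (10,2,arg); (10,6,fn); (16,12,fn); (16,17,arg); (17,15,arg); (17,15,fn)


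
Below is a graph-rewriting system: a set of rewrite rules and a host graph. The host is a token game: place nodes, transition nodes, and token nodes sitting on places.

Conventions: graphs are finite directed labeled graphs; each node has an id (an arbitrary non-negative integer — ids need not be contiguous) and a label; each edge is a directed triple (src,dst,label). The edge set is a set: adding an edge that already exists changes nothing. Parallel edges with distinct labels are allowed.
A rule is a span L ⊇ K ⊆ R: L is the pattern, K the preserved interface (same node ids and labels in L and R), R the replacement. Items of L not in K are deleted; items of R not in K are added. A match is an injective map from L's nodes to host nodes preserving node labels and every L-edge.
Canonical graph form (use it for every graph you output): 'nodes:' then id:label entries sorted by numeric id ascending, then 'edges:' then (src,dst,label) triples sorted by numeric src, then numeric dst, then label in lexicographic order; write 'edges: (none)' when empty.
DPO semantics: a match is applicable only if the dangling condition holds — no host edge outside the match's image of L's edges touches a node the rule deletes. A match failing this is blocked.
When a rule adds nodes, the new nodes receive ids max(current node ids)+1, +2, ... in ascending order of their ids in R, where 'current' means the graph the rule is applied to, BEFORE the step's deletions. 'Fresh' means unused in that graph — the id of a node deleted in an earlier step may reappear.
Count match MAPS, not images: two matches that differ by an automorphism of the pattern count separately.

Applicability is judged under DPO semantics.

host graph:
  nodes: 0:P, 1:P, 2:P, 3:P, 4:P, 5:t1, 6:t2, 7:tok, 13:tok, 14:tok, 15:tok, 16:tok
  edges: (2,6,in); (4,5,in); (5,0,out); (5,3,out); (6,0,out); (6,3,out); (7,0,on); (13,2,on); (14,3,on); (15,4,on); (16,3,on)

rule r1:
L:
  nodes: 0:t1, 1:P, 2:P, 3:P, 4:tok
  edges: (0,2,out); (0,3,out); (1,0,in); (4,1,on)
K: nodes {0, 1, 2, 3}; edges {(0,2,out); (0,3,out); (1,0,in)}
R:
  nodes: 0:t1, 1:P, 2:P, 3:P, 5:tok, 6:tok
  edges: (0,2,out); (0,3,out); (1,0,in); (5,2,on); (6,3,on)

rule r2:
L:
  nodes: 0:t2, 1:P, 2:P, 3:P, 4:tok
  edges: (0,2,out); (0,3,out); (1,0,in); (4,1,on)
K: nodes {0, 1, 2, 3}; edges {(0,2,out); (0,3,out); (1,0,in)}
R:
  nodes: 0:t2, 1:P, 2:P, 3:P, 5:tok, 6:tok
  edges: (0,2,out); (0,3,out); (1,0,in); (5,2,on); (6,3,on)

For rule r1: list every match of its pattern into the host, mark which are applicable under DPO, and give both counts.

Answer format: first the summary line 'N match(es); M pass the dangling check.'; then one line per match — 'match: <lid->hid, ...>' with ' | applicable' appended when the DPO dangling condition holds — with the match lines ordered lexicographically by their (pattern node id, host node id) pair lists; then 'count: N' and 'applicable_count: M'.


2 match(es); 2 pass the dangling check.
match: 0->5, 1->4, 2->0, 3->3, 4->15 | applicable
match: 0->5, 1->4, 2->3, 3->0, 4->15 | applicable
count: 2
applicable_count: 2


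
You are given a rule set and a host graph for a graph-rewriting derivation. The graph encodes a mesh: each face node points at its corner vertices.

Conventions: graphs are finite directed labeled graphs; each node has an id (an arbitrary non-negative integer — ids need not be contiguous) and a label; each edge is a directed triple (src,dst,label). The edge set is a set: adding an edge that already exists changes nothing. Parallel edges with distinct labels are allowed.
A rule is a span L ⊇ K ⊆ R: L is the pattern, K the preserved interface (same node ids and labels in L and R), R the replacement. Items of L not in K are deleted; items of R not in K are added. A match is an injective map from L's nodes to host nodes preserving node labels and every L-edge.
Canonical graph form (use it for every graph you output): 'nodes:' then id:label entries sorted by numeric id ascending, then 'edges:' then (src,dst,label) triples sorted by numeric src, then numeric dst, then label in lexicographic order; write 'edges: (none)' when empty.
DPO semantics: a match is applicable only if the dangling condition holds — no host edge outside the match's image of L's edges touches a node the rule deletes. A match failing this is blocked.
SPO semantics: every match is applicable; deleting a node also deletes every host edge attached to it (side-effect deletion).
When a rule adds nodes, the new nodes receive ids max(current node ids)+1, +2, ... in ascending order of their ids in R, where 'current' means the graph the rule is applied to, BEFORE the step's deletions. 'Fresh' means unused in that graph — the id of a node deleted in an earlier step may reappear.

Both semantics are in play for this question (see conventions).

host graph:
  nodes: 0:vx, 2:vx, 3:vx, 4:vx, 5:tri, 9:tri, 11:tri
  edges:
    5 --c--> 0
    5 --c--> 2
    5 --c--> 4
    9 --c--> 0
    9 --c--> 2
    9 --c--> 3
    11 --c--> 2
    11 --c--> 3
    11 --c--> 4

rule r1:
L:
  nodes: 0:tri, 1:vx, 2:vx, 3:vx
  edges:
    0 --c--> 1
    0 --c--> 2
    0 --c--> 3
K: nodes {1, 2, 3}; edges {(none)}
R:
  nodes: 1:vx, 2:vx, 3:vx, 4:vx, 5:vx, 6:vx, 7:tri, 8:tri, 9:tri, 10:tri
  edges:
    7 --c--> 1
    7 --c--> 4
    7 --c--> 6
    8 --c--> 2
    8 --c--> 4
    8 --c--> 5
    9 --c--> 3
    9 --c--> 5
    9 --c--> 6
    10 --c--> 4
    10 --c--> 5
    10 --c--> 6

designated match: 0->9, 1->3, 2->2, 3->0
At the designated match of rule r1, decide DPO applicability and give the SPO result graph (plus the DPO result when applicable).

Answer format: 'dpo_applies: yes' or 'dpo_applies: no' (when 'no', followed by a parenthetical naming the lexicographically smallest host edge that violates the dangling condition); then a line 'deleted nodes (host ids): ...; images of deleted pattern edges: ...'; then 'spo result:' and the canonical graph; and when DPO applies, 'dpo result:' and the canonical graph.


dpo_applies: yes
deleted nodes (host ids): 9; images of deleted pattern edges: (9,0,c); (9,2,c); (9,3,c)
spo result:
nodes: 0:vx, 2:vx, 3:vx, 4:vx, 5:tri, 11:tri, 12:vx, 13:vx, 14:vx, 15:tri, 16:tri, 17:tri, 18:tri
edges: (5,0,c); (5,2,c); (5,4,c); (11,2,c); (11,3,c); (11,4,c); (15,3,c); (15,12,c); (15,14,c); (16,2,c); (16,12,c); (16,13,c); (17,0,c); (17,13,c); (17,14,c); (18,12,c); (18,13,c); (18,14,c)
dpo result:
nodes: 0:vx, 2:vx, 3:vx, 4:vx, 5:tri, 11:tri, 12:vx, 13:vx, 14:vx, 15:tri, 16:tri, 17:tri, 18:tri
edges: (5,0,c); (5,2,c); (5,4,c); (11,2,c); (11,3,c); (11,4,c); (15,3,c); (15,12,c); (15,14,c); (16,2,c); (16,12,c); (16,13,c); (17,0,c); (17,13,c); (17,14,c); (18,12,c); (18,13,c); (18,14,c)


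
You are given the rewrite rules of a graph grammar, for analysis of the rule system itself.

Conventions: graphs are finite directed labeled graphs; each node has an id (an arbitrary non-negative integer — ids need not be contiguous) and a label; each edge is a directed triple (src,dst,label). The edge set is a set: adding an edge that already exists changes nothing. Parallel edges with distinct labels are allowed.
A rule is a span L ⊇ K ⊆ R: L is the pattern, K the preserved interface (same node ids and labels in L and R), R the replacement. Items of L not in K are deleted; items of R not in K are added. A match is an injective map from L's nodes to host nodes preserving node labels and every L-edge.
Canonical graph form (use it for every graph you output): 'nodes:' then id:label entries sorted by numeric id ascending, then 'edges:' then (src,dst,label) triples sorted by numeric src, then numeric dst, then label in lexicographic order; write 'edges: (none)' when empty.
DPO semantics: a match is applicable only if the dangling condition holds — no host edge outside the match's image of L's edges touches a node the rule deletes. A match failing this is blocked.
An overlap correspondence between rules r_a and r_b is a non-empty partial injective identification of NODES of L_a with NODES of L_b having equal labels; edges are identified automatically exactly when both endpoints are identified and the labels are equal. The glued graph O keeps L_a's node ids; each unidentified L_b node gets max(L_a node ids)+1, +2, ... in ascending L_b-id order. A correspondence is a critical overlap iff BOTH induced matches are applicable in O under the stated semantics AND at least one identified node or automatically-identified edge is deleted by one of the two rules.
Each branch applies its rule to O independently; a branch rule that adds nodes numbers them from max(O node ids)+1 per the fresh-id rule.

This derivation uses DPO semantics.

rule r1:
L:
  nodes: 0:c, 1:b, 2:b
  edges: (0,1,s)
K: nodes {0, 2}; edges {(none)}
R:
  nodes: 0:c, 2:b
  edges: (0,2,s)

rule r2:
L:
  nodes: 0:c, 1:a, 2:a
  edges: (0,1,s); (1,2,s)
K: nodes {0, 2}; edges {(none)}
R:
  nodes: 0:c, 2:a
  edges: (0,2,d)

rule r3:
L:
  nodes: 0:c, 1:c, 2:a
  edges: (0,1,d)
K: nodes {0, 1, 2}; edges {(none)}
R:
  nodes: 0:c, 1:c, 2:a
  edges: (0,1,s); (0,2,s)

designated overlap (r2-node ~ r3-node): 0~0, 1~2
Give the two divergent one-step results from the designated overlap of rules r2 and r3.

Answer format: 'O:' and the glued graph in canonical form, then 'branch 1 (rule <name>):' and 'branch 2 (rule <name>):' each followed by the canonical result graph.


O:
nodes: 0:c, 1:a, 2:a, 3:c
edges: (0,1,s); (0,3,d); (1,2,s)
branch 1 (rule r2):
nodes: 0:c, 2:a, 3:c
edges: (0,2,d); (0,3,d)
branch 2 (rule r3):
nodes: 0:c, 1:a, 2:a, 3:c
edges: (0,1,s); (0,3,s); (1,2,s)


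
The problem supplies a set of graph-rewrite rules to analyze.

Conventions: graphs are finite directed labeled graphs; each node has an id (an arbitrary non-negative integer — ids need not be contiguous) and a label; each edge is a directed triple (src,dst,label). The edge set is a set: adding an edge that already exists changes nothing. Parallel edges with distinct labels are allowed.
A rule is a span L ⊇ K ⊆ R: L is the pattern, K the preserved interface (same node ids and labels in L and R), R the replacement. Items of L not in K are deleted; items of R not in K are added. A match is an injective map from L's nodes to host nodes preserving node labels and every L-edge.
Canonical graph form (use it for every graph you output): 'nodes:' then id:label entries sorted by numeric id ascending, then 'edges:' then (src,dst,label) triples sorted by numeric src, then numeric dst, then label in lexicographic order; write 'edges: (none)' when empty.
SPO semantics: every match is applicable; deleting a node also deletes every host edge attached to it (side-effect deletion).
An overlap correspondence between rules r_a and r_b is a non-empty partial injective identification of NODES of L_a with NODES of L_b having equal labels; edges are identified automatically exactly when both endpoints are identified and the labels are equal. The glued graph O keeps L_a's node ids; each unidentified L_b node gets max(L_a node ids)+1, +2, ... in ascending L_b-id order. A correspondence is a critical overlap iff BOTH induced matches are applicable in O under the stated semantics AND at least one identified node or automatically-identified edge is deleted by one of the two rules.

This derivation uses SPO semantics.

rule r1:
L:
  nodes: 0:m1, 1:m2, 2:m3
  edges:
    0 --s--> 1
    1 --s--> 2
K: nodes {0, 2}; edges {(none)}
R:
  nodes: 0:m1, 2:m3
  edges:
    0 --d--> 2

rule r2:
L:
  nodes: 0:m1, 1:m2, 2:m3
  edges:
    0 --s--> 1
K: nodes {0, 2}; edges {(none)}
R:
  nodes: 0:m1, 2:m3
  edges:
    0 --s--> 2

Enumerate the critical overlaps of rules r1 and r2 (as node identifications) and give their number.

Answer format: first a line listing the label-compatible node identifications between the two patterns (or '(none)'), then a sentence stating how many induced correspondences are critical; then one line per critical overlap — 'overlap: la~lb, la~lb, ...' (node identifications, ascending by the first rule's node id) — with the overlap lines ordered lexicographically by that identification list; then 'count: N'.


label-compatible node identifications between L(r1) and L(r2): 0~0, 1~1, 2~2
4 of the induced correspondences are critical overlaps of r1 and r2.
overlap: 0~0, 1~1
overlap: 0~0, 1~1, 2~2
overlap: 1~1
overlap: 1~1, 2~2
count: 4


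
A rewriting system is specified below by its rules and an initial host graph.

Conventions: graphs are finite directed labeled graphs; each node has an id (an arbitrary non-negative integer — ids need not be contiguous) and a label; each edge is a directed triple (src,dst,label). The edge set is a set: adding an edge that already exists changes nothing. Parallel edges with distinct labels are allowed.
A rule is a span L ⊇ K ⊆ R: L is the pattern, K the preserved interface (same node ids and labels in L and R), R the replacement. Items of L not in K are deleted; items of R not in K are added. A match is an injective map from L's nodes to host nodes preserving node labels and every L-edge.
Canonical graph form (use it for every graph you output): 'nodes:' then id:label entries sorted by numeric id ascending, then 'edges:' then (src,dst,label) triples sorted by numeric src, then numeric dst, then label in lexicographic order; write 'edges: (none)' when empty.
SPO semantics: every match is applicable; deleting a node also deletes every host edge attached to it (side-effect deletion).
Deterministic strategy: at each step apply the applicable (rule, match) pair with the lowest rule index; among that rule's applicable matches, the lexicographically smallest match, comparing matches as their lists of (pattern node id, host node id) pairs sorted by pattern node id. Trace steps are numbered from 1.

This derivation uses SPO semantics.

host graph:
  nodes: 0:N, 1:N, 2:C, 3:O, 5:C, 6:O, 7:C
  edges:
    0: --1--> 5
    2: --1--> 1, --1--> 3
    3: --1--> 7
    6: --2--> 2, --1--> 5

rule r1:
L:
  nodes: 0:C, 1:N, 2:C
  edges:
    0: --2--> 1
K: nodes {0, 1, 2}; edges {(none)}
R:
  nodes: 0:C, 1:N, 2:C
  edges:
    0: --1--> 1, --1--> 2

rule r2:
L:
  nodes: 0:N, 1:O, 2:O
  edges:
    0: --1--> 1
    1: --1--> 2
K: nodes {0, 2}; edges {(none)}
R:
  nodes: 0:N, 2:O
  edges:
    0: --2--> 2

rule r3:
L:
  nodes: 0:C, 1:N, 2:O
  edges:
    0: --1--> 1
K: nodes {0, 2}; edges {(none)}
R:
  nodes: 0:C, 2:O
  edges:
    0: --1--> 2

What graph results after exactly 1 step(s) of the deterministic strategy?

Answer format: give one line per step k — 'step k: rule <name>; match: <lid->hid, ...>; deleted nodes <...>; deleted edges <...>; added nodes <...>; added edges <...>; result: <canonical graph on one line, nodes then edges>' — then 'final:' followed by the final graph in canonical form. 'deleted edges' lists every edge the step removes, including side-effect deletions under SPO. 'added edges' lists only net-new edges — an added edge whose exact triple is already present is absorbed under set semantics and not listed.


step 1: rule r3; match: 0->2, 1->1, 2->3; deleted nodes 1; deleted edges (2,1,1); added nodes (none); added edges (none); result: nodes: 0:N, 2:C, 3:O, 5:C, 6:O, 7:C edges: (0,5,1); (2,3,1); (3,7,1); (6,2,2); (6,5,1)
final:
nodes: 0:N, 2:C, 3:O, 5:C, 6:O, 7:C
edges: (0,5,1); (2,3,1); (3,7,1); (6,2,2); (6,5,1)


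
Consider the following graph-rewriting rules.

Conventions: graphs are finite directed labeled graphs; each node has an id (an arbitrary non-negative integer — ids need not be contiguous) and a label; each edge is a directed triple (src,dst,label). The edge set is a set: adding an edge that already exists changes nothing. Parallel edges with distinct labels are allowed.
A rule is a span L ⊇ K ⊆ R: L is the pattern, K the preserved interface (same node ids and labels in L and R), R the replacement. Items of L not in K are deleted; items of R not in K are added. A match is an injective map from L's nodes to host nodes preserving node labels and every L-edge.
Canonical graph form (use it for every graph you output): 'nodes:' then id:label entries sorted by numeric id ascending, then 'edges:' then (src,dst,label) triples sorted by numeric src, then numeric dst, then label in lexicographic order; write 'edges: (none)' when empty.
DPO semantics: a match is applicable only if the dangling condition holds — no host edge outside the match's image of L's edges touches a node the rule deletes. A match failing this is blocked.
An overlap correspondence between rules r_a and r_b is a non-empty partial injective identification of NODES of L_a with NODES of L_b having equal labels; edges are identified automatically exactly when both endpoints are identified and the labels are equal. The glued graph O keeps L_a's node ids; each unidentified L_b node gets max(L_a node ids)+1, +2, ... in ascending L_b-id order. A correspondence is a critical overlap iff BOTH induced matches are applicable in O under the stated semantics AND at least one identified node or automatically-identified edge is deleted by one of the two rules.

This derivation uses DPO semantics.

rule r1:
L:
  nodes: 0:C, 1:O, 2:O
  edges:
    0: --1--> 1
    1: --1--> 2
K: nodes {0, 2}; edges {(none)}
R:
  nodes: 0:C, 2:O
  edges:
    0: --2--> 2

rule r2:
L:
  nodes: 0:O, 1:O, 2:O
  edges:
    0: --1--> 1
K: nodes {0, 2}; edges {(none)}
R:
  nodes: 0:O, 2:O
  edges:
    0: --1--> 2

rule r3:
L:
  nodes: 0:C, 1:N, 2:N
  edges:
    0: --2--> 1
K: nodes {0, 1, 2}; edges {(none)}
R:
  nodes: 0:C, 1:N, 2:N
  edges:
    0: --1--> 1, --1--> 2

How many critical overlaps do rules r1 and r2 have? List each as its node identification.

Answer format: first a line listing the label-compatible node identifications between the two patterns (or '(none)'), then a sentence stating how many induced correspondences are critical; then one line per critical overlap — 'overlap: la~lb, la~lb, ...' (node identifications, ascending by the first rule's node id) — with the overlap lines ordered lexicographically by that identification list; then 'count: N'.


label-compatible node identifications between L(r1) and L(r2): 1~0, 1~1, 1~2, 2~0, 2~1, 2~2
3 of the induced correspondences are critical overlaps of r1 and r2.
overlap: 1~0, 2~1
overlap: 1~2
overlap: 1~2, 2~0
count: 3


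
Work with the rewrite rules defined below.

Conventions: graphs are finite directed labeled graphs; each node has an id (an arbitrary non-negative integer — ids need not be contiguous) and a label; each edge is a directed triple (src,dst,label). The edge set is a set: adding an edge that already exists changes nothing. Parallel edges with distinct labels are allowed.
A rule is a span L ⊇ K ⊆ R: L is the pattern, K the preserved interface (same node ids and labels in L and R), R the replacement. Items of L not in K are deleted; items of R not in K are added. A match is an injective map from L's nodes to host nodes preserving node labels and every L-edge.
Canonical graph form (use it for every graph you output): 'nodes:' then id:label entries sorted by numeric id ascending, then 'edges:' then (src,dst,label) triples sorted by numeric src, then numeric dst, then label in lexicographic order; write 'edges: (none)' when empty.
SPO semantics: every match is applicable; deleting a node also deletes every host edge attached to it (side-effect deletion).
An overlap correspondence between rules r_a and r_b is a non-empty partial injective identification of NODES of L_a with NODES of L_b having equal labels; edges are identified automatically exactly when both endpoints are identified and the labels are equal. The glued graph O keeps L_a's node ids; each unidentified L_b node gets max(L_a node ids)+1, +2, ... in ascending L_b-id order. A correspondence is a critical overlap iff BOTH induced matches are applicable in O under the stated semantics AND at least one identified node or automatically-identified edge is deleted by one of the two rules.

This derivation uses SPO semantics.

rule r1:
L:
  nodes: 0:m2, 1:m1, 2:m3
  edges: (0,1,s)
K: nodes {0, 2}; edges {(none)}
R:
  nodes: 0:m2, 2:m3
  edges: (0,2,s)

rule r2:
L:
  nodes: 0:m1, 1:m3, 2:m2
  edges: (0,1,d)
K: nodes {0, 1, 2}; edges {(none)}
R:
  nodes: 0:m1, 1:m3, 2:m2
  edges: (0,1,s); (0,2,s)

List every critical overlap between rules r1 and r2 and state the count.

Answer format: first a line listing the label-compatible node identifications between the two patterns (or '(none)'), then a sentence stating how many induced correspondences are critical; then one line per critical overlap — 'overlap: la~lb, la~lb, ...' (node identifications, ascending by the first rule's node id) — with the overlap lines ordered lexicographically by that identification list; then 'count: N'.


label-compatible node identifications between L(r1) and L(r2): 0~2, 1~0, 2~1
4 of the induced correspondences are critical overlaps of r1 and r2.
overlap: 0~2, 1~0
overlap: 0~2, 1~0, 2~1
overlap: 1~0
overlap: 1~0, 2~1
count: 4


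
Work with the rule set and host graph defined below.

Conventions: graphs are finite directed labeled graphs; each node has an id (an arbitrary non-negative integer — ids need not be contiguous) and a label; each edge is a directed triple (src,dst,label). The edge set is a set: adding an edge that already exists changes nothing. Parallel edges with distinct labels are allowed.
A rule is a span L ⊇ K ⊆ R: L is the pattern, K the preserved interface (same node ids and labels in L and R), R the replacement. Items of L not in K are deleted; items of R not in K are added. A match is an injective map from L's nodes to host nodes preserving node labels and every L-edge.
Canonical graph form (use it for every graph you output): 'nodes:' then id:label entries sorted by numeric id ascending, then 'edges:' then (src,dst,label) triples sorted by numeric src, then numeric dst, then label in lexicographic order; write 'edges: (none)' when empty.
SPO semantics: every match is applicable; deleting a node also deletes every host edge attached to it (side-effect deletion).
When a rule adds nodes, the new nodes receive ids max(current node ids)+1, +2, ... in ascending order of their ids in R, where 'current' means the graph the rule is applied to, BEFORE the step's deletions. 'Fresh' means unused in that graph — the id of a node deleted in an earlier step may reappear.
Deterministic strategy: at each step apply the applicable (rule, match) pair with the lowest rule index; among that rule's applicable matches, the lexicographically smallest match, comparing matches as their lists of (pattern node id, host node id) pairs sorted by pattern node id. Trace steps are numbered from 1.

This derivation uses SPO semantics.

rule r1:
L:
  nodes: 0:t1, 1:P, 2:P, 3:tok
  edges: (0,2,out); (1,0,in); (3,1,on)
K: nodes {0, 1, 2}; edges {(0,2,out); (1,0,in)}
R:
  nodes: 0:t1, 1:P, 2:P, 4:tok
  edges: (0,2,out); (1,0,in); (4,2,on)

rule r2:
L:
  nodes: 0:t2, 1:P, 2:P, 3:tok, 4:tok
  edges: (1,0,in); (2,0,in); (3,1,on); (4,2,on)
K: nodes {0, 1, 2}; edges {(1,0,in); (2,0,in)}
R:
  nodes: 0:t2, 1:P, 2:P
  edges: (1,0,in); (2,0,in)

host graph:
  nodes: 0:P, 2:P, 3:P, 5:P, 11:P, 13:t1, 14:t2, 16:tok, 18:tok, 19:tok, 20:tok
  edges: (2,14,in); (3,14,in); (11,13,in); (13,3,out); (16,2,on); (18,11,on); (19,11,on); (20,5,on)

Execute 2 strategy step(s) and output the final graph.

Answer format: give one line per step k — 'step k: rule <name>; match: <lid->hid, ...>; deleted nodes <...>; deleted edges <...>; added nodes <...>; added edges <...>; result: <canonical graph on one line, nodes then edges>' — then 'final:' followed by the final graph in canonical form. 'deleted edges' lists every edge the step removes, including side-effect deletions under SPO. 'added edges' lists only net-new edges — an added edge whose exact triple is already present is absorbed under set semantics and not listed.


step 1: rule r1; match: 0->13, 1->11, 2->3, 3->18; deleted nodes 18; deleted edges (18,11,on); added nodes 21; added edges (21,3,on); result: nodes: 0:P, 2:P, 3:P, 5:P, 11:P, 13:t1, 14:t2, 16:tok, 19:tok, 20:tok, 21:tok edges: (2,14,in); (3,14,in); (11,13,in); (13,3,out); (16,2,on); (19,11,on); (20,5,on); (21,3,on)
step 2: rule r1; match: 0->13, 1->11, 2->3, 3->19; deleted nodes 19; deleted edges (19,11,on); added nodes 22; added edges (22,3,on); result: nodes: 0:P, 2:P, 3:P, 5:P, 11:P, 13:t1, 14:t2, 16:tok, 20:tok, 21:tok, 22:tok edges: (2,14,in); (3,14,in); (11,13,in); (13,3,out); (16,2,on); (20,5,on); (21,3,on); (22,3,on)
final:
nodes: 0:P, 2:P, 3:P, 5:P, 11:P, 13:t1, 14:t2, 16:tok, 20:tok, 21:tok, 22:tok
edges: (2,14,in); (3,14,in); (11,13,in); (13,3,out); (16,2,on); (20,5,on); (21,3,on); (22,3,on)


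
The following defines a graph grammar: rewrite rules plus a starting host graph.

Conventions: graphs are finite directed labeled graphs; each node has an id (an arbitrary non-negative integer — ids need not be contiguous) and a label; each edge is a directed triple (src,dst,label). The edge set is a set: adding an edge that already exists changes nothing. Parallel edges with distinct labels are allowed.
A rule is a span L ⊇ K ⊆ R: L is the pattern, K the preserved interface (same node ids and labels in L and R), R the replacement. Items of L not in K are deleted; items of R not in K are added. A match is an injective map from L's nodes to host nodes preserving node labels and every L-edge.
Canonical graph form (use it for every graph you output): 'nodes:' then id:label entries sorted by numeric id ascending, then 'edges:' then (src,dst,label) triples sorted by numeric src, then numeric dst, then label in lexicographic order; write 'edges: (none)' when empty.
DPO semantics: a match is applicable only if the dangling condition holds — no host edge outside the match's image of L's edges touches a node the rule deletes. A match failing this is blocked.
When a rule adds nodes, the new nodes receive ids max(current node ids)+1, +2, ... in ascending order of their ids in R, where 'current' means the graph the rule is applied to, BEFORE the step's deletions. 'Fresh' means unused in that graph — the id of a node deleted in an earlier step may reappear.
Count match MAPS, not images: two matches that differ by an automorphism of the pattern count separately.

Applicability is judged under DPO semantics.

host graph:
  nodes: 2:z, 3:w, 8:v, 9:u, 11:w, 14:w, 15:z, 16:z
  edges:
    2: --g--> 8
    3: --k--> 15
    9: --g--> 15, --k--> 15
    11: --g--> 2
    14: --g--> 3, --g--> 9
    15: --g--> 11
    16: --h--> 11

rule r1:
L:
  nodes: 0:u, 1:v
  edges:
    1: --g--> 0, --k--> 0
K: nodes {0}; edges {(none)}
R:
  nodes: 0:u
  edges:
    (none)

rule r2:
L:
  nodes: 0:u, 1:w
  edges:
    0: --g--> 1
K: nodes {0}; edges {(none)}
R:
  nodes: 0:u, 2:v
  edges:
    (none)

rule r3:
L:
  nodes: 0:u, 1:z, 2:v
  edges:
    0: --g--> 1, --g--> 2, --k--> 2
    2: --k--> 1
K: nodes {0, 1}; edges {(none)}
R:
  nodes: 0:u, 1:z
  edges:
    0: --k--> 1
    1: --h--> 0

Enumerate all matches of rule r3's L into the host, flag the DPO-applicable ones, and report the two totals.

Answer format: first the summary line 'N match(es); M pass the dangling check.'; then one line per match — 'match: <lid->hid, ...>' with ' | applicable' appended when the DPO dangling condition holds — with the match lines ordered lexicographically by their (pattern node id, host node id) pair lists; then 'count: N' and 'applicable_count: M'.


0 match(es); 0 pass the dangling check.
count: 0
applicable_count: 0


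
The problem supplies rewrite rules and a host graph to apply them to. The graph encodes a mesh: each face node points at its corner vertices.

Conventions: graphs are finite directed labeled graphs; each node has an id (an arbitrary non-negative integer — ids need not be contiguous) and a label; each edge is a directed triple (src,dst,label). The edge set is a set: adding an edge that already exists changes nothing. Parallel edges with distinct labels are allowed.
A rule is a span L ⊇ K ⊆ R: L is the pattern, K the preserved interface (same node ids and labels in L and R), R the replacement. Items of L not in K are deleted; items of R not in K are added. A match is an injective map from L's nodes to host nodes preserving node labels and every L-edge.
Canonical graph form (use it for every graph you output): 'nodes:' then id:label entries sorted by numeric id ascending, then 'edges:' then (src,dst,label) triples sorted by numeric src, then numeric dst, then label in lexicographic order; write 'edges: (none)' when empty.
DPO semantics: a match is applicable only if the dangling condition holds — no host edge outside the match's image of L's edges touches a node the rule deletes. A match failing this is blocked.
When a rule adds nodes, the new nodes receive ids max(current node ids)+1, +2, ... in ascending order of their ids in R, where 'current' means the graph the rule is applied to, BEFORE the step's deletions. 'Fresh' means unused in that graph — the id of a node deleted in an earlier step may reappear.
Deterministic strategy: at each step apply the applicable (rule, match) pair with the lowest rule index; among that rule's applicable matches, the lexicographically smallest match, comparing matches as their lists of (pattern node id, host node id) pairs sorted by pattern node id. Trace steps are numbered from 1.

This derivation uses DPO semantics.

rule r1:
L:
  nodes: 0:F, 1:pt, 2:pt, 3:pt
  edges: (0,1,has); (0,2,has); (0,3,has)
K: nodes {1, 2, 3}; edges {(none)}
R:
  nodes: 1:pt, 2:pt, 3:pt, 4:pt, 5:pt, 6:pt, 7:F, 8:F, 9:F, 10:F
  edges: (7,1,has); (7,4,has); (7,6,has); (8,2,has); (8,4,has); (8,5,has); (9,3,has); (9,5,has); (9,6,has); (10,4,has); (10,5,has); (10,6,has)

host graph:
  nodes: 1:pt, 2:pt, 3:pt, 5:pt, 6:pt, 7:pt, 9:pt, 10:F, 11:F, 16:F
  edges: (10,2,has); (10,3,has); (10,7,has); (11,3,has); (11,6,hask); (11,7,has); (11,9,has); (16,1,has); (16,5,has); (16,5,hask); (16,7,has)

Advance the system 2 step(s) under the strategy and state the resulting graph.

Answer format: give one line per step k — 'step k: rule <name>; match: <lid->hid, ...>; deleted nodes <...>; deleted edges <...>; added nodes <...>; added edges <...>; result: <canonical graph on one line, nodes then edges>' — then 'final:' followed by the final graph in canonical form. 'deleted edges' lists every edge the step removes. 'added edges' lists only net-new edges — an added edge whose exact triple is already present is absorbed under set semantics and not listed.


step 1: rule r1; match: 0->10, 1->2, 2->3, 3->7; deleted nodes 10; deleted edges (10,2,has); (10,3,has); (10,7,has); added nodes 17, 18, 19, 20, 21, 22, 23; added edges (20,2,has); (20,17,has); (20,19,has); (21,3,has); (21,17,has); (21,18,has); (22,7,has); (22,18,has); (22,19,has); (23,17,has); (23,18,has); (23,19,has); result: nodes: 1:pt, 2:pt, 3:pt, 5:pt, 6:pt, 7:pt, 9:pt, 11:F, 16:F, 17:pt, 18:pt, 19:pt, 20:F, 21:F, 22:F, 23:F edges: (11,3,has); (11,6,hask); (11,7,has); (11,9,has); (16,1,has); (16,5,has); (16,5,hask); (16,7,has); (20,2,has); (20,17,has); (20,19,has); (21,3,has); (21,17,has); (21,18,has); (22,7,has); (22,18,has); (22,19,has); (23,17,has); (23,18,has); (23,19,has)
step 2: rule r1; match: 0->20, 1->2, 2->17, 3->19; deleted nodes 20; deleted edges (20,2,has); (20,17,has); (20,19,has); added nodes 24, 25, 26, 27, 28, 29, 30; added edges (27,2,has); (27,24,has); (27,26,has); (28,17,has); (28,24,has); (28,25,has); (29,19,has); (29,25,has); (29,26,has); (30,24,has); (30,25,has); (30,26,has); result: nodes: 1:pt, 2:pt, 3:pt, 5:pt, 6:pt, 7:pt, 9:pt, 11:F, 16:F, 17:pt, 18:pt, 19:pt, 21:F, 22:F, 23:F, 24:pt, 25:pt, 26:pt, 27:F, 28:F, 29:F, 30:F edges: (11,3,has); (11,6,hask); (11,7,has); (11,9,has); (16,1,has); (16,5,has); (16,5,hask); (16,7,has); (21,3,has); (21,17,has); (21,18,has); (22,7,has); (22,18,has); (22,19,has); (23,17,has); (23,18,has); (23,19,has); (27,2,has); (27,24,has); (27,26,has); (28,17,has); (28,24,has); (28,25,has); (29,19,has); (29,25,has); (29,26,has); (30,24,has); (30,25,has); (30,26,has)
final:
nodes: 1:pt, 2:pt, 3:pt, 5:pt, 6:pt, 7:pt, 9:pt, 11:F, 16:F, 17:pt, 18:pt, 19:pt, 21:F, 22:F, 23:F, 24:pt, 25:pt, 26:pt, 27:F, 28:F, 29:F, 30:F
edges: (11,3,has); (11,6,hask); (11,7,has); (11,9,has); (16,1,has); (16,5,has); (16,5,hask); (16,7,has); (21,3,has); (21,17,has); (21,18,has); (22,7,has); (22,18,has); (22,19,has); (23,17,has); (23,18,has); (23,19,has); (27,2,has); (27,24,has); (27,26,has); (28,17,has); (28,24,has); (28,25,has); (29,19,has); (29,25,has); (29,26,has); (30,24,has); (30,25,has); (30,26,has)


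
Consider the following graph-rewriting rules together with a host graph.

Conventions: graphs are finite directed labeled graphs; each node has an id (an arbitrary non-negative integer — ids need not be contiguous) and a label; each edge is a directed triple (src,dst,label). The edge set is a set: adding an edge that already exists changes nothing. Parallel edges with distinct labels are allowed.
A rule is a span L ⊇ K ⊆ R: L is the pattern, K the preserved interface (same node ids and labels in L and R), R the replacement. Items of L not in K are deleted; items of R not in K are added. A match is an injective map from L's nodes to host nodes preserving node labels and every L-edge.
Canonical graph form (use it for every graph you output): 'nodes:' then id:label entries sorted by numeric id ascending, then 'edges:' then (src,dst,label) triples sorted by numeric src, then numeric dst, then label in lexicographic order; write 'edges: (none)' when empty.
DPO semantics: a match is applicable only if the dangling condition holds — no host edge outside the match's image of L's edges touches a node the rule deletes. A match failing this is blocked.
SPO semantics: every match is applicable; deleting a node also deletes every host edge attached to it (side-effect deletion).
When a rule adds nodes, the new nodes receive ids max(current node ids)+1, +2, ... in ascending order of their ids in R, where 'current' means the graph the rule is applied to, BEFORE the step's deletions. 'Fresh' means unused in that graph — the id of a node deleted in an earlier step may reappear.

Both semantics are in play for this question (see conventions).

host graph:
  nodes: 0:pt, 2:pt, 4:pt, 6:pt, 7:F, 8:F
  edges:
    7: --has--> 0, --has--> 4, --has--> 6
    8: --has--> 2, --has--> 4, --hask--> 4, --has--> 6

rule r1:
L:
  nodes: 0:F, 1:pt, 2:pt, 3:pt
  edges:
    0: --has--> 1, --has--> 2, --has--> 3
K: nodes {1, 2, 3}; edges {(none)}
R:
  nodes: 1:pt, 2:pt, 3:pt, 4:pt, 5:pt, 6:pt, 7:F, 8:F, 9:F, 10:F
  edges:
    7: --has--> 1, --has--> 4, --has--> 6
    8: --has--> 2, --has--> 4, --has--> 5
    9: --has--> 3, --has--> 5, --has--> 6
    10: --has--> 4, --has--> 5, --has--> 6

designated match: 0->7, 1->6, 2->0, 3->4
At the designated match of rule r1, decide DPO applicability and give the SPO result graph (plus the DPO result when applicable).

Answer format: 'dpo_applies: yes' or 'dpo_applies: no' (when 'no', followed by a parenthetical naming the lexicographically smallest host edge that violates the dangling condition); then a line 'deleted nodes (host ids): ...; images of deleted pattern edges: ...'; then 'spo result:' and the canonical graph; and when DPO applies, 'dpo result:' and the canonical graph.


dpo_applies: yes
deleted nodes (host ids): 7; images of deleted pattern edges: (7,0,has); (7,4,has); (7,6,has)
spo result:
nodes: 0:pt, 2:pt, 4:pt, 6:pt, 8:F, 9:pt, 10:pt, 11:pt, 12:F, 13:F, 14:F, 15:F
edges: (8,2,has); (8,4,has); (8,4,hask); (8,6,has); (12,6,has); (12,9,has); (12,11,has); (13,0,has); (13,9,has); (13,10,has); (14,4,has); (14,10,has); (14,11,has); (15,9,has); (15,10,has); (15,11,has)
dpo result:
nodes: 0:pt, 2:pt, 4:pt, 6:pt, 8:F, 9:pt, 10:pt, 11:pt, 12:F, 13:F, 14:F, 15:F
edges: (8,2,has); (8,4,has); (8,4,hask); (8,6,has); (12,6,has); (12,9,has); (12,11,has); (13,0,has); (13,9,has); (13,10,has); (14,4,has); (14,10,has); (14,11,has); (15,9,has); (15,10,has); (15,11,has)


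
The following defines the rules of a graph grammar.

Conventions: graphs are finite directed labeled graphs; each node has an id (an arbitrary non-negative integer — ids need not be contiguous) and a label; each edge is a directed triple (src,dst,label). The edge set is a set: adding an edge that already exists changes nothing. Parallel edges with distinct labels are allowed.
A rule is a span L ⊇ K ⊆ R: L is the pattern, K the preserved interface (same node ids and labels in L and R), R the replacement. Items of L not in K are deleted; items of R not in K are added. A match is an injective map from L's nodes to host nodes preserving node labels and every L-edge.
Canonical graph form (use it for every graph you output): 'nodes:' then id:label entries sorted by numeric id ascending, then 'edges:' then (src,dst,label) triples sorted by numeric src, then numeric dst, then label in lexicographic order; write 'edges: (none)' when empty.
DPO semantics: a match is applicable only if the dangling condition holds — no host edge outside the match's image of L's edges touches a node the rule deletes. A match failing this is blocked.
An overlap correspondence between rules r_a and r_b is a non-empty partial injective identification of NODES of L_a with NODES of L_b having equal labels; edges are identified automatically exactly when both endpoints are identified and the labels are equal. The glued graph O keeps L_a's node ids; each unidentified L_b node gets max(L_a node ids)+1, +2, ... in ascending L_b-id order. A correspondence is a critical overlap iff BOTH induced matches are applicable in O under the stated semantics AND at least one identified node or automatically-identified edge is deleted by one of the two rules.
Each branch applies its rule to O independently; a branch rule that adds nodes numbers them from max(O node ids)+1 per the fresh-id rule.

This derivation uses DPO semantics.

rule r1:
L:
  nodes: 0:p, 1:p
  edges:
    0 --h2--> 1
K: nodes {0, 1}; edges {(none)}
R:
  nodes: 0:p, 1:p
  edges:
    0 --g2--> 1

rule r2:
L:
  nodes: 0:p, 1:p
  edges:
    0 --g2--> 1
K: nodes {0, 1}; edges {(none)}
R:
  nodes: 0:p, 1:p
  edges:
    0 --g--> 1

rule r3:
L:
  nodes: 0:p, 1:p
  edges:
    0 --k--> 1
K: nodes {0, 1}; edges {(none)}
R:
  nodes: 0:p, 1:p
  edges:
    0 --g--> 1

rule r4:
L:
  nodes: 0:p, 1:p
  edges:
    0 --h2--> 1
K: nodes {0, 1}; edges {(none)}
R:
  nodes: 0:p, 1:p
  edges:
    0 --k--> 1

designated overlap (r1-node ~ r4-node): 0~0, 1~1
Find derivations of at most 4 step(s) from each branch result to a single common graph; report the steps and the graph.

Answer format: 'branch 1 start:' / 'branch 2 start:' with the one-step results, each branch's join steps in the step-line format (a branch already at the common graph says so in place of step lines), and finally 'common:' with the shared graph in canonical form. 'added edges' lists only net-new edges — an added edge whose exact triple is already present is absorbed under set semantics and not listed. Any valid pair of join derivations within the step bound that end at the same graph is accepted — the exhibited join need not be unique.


branch 1 start:
nodes: 0:p, 1:p
edges: (0,1,g2)
branch 2 start:
nodes: 0:p, 1:p
edges: (0,1,k)
branch 1 step 1: rule r2; match: 0->0, 1->1; deleted nodes (none); deleted edges (0,1,g2); added nodes (none); added edges (0,1,g); result: nodes: 0:p, 1:p edges: (0,1,g)
branch 2 step 1: rule r3; match: 0->0, 1->1; deleted nodes (none); deleted edges (0,1,k); added nodes (none); added edges (0,1,g); result: nodes: 0:p, 1:p edges: (0,1,g)
common:
nodes: 0:p, 1:p
edges: (0,1,g)
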